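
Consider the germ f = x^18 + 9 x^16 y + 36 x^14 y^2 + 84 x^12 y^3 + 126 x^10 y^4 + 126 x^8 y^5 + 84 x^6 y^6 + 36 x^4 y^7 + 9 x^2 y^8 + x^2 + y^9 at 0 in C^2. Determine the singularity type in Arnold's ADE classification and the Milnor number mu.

Type A_{8}, Milnor number mu = 8.

The Hessian of f at 0 has rank 1. Corank 1: A-series; mu = 8 gives A_8.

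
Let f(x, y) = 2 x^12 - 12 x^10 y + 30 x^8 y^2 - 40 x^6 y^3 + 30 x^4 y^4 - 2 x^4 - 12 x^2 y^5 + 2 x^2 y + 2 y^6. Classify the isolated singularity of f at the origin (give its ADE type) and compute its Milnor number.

Type D_{7}, Milnor number mu = 7.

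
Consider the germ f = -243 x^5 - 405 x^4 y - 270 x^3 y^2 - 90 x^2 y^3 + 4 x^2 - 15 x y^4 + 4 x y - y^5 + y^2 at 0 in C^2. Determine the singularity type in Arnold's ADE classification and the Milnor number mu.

Type A4, Milnor number mu = 4.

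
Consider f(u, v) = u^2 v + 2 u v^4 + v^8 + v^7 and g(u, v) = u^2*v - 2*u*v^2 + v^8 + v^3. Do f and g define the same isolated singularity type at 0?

The Hessian of f at 0 has rank 0. Corank 2; j^3 = u^2*v has shape L^2 M (L != M), so D-series; mu = 9 gives D_9. The Hessian of g at 0 has rank 0. Corank 2; j^3 = v*(u - v)^2 has shape L^2 M (L != M), so D-series; mu = 9 gives D_9. Both have type D_9, hence right-equivalent.

Yes.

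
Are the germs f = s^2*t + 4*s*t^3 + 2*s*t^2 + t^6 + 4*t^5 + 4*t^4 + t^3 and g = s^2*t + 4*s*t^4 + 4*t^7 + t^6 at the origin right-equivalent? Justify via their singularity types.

The Hessian of f at 0 has rank 0. Corank 2; j^3 = t*(s + t)^2 has shape L^2 M (L != M), so D-series; mu = 7 gives D_7. The Hessian of g at 0 has rank 0. Corank 2; j^3 = s^2*t has shape L^2 M (L != M), so D-series; mu = 7 gives D_7. Both have type D_7, hence right-equivalent.

Yes.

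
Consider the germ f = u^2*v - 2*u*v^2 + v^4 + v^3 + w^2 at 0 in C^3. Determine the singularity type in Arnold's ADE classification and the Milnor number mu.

Type D_5, Milnor number mu = 5.

The Hessian of f at 0 has rank 1. Corank 2; j^3 = v*(u - v)^2 has shape L^2 M (L != M), so D-series; mu = 5 gives D_5.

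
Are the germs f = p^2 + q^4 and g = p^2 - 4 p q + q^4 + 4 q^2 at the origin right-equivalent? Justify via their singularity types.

Yes.

The Hessian of f at 0 is [[2, 0], [0, 0]] with rank 1, so corank 1. A Groebner basis of the Jacobian ideal J(f) in C{p,q} is {q^3, p}; counting standard monomials gives mu = 3. Corank 1: A-series; mu = 3 gives A_3. The Hessian of g at 0 is [[2, -4], [-4, 8]] with rank 1, so corank 1. A Groebner basis of the Jacobian ideal J(g) in C{p,q} is {q^3, p - 2*q}; counting standard monomials gives mu = 3. Corank 1: A-series; mu = 3 gives A_3. Both have type A_3, hence right-equivalent.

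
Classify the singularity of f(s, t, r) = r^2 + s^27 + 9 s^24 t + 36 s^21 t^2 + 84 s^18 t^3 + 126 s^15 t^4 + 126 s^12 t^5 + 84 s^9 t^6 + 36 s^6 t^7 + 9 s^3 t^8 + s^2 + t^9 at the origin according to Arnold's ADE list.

A_{8}

The Hessian of f at 0 is [[2, 0, 0], [0, 0, 0], [0, 0, 2]] with rank 2, so corank 1. A Groebner basis of the Jacobian ideal J(f) in C{s,t,r} is {t^8, s, r}; counting standard monomials gives mu = 8. Corank 1: A-series; mu = 8 gives A_8.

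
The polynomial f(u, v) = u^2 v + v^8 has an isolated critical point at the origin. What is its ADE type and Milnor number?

The Hessian of f at 0 has rank 0. Corank 2; j^3 = u^2*v has shape L^2 M (L != M), so D-series; mu = 9 gives D_9.

Type D9, Milnor number mu = 9.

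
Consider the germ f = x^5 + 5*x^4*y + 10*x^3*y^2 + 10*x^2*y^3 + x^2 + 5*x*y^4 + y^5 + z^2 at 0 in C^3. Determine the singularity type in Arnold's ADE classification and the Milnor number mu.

Type A4, Milnor number mu = 4.

The Hessian of f at 0 is [[2, 0, 0], [0, 0, 0], [0, 0, 2]] with rank 2, so corank 1. A Groebner basis of the Jacobian ideal J(f) in C{x,y,z} is {y^4, x, z}; counting standard monomials gives mu = 4. Corank 1: A-series; mu = 4 gives A_4.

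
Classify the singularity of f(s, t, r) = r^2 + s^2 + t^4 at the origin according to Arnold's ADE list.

A_3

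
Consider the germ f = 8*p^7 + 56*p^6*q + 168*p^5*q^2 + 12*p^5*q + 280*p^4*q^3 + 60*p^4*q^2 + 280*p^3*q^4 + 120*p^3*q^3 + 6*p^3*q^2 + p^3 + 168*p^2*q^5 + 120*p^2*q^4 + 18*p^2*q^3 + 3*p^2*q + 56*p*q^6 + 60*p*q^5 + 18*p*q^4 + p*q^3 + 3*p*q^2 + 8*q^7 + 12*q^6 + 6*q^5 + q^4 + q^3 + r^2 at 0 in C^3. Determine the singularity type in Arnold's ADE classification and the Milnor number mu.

The Hessian of f at 0 has rank 1. Corank 2; j^3 = (p + q)^3 is a perfect cube, so E-series; the 4-jet and mu = 7 give E_7.

Type E_{7}, Milnor number mu = 7.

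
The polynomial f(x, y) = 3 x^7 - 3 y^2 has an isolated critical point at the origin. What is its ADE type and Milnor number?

The Hessian of f at 0 has rank 1. Corank 1: A-series; mu = 6 gives A_6.

Type A_{6}, Milnor number mu = 6.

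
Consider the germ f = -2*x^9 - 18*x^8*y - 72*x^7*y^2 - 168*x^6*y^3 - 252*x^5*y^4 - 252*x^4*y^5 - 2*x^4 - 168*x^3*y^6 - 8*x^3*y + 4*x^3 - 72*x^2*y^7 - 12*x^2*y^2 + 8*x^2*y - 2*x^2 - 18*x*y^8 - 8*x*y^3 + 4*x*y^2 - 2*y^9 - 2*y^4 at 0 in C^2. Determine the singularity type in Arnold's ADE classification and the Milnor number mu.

The Hessian of f at 0 is [[-4, 0], [0, 0]] with rank 1, so corank 1. A Groebner basis of the Jacobian ideal J(f) in C{x,y} is {-21*x*y^2 + 18*x*y - 7*x/2 + y^5 + 5*y^4/2 - 11*y^3 + 7*y^2/2, x*y^3 - 5*x*y^2/2 + 3*x*y/2 - x/4 + 3*y^4/4 - y^3 + y^2/4, x^2 + 2*x*y - x + y^2}; counting standard monomials gives mu = 8. Corank 1: A-series; mu = 8 gives A_8.

Type A_{8}, Milnor number mu = 8.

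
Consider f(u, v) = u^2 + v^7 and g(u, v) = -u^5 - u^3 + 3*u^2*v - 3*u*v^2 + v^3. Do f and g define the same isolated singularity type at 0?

No.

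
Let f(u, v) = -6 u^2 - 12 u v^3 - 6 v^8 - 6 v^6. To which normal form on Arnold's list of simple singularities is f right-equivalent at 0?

The Hessian of f at 0 has rank 1. Corank 1: A-series; mu = 7 gives A_7.

A7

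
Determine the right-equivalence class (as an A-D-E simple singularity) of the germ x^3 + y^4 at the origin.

The Hessian of f at 0 has rank 0. Corank 2; j^3 = x^3 is a perfect cube, so E-series; the 4-jet and mu = 6 give E_6.

E_6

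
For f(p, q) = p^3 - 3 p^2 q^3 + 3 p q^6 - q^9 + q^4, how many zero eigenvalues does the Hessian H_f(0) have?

2

Hessian at 0 has rank 0.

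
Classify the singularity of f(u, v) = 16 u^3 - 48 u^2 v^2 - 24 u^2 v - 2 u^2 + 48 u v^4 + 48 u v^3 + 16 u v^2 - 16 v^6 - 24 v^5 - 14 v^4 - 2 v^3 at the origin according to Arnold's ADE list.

A2

The Hessian of f at 0 has rank 1. Corank 1: A-series; mu = 2 gives A_2.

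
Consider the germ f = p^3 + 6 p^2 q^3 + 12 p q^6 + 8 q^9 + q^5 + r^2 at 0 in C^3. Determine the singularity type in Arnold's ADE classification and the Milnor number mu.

The Hessian of f at 0 has rank 1. Corank 2; j^3 = p^3 is a perfect cube, so E-series; the 5-jet and mu = 8 give E_8.

Type E_8, Milnor number mu = 8.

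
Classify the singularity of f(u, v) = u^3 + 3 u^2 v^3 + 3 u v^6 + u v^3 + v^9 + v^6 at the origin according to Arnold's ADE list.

E7

The Hessian of f at 0 has rank 0. Corank 2; j^3 = u^3 is a perfect cube, so E-series; the 4-jet and mu = 7 give E_7.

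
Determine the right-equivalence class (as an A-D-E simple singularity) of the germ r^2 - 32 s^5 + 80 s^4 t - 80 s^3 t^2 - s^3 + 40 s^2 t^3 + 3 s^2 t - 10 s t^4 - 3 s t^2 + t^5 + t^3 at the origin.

The Hessian of f at 0 has rank 1. Corank 2; j^3 = -(s - t)^3 is a perfect cube, so E-series; the 5-jet and mu = 8 give E_8.

E8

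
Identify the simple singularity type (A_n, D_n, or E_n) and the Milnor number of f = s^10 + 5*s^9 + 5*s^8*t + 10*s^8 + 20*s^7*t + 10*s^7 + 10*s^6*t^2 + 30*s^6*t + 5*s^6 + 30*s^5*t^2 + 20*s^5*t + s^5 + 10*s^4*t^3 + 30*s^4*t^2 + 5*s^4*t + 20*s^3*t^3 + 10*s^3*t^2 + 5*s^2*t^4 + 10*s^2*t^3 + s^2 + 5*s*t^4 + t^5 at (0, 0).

Type A_4, Milnor number mu = 4.

The Hessian of f at 0 has rank 1. Corank 1: A-series; mu = 4 gives A_4.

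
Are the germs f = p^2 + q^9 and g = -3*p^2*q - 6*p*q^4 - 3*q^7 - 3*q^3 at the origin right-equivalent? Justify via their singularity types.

No.

The Hessian of f at 0 is [[2, 0], [0, 0]] with rank 1, so corank 1. A Groebner basis of the Jacobian ideal J(f) in C{p,q} is {q^8, p}; counting standard monomials gives mu = 8. Corank 1: A-series; mu = 8 gives A_8. The Hessian of g at 0 is [[0, 0], [0, 0]] with rank 0, so corank 2. A Groebner basis of the Jacobian ideal J(g) in C{p,q} is {q^3, p^2 + 3*q^2, p*q}; counting standard monomials gives mu = 4. Corank 2; j^3 = -3*q*(p^2 + q^2) splits into three distinct lines over C (the quadratic factor has nonzero discriminant), so D_4. f is A_8 but g is D_4, hence not right-equivalent.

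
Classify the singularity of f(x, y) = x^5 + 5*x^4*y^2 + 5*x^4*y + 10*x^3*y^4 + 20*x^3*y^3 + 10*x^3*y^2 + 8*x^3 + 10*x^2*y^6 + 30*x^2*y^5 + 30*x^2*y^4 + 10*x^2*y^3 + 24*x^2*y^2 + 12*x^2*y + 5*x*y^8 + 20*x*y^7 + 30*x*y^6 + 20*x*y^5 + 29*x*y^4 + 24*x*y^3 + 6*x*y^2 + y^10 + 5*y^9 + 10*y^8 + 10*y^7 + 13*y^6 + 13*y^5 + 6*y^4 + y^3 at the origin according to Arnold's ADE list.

E_8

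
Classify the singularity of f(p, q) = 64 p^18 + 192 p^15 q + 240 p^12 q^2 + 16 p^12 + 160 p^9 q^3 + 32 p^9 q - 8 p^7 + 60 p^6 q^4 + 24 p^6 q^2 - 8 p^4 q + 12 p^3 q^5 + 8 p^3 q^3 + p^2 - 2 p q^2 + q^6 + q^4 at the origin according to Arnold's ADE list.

A5

The Hessian of f at 0 is [[2, 0], [0, 0]] with rank 1, so corank 1. A Groebner basis of the Jacobian ideal J(f) in C{p,q} is {p^3, p^2*q, -p + q^2}; counting standard monomials gives mu = 5. Corank 1: A-series; mu = 5 gives A_5.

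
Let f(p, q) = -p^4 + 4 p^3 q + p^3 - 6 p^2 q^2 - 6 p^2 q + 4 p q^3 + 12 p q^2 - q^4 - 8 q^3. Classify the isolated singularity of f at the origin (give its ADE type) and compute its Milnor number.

The Hessian of f at 0 is [[0, 0], [0, 0]] with rank 0, so corank 2. A Groebner basis of the Jacobian ideal J(f) in C{p,q} is {q^4, p*q^2 - 5*q^3/3, p^2 - 4*p*q + 4*q^2}; counting standard monomials gives mu = 6. Corank 2; j^3 = (p - 2*q)^3 is a perfect cube, so E-series; the 4-jet and mu = 6 give E_6.

Type E6, Milnor number mu = 6.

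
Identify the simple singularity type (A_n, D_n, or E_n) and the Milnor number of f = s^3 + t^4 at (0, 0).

Type E6, Milnor number mu = 6.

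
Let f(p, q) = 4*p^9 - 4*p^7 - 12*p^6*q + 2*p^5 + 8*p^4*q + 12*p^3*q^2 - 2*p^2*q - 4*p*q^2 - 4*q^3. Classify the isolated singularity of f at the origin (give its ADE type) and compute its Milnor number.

Type D_{4}, Milnor number mu = 4.

The Hessian of f at 0 is [[0, 0], [0, 0]] with rank 0, so corank 2. A Groebner basis of the Jacobian ideal J(f) in C{p,q} is {q^3, p^2 + 2*q^2, p*q + q^2}; counting standard monomials gives mu = 4. Corank 2; j^3 = -2*q*(p^2 + 2*p*q + 2*q^2) splits into three distinct lines over C (the quadratic factor has nonzero discriminant), so D_4.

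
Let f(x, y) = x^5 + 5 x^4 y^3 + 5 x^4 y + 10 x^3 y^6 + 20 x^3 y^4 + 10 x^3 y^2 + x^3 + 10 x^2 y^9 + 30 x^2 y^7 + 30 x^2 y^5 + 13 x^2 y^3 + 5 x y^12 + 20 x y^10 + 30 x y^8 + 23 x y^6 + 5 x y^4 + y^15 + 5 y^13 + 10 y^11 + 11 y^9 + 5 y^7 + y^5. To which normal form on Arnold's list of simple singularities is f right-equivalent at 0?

E_8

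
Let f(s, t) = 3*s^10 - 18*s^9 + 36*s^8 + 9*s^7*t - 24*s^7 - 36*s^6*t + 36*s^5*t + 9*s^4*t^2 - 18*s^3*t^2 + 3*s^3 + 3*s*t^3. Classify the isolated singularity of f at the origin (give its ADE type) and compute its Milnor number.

Type E_7, Milnor number mu = 7.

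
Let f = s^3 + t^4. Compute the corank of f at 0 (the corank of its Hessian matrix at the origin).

2

Hessian at 0 has rank 0.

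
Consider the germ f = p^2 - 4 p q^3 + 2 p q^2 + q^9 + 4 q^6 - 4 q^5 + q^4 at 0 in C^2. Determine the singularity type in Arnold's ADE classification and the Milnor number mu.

Type A_{8}, Milnor number mu = 8.

The Hessian of f at 0 has rank 1. Corank 1: A-series; mu = 8 gives A_8.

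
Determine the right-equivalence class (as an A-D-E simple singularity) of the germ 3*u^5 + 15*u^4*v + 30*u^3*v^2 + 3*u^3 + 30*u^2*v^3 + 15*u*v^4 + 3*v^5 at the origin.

E_{8}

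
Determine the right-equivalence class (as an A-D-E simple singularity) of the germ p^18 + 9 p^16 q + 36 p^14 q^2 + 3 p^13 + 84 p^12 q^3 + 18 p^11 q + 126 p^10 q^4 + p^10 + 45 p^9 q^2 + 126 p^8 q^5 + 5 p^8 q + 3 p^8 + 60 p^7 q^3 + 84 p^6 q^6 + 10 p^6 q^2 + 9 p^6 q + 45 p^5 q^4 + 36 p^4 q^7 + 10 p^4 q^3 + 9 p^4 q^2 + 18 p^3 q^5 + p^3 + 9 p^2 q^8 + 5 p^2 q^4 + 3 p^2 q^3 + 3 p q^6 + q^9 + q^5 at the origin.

E_8

The Hessian of f at 0 has rank 0. Corank 2; j^3 = p^3 is a perfect cube, so E-series; the 5-jet and mu = 8 give E_8.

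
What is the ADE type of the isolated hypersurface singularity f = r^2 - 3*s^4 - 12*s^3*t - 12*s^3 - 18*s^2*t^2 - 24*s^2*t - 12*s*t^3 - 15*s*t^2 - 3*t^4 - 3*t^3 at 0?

D_{5}

The Hessian of f at 0 has rank 1. Corank 2; j^3 = -3*(s + t)*(2*s + t)^2 has shape L^2 M (L != M), so D-series; mu = 5 gives D_5.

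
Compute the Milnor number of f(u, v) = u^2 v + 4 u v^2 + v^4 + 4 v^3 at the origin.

The Hessian of f at 0 is [[0, 0], [0, 0]] with rank 0, so corank 2. A Groebner basis of the Jacobian ideal J(f) in C{u,v} is {u^3 - 2*u^2 + 8*v^2, u^2/4 + v^3 - v^2, u*v + 2*v^2}; counting standard monomials gives mu = 5. Corank 2; j^3 = v*(u + 2*v)^2 has shape L^2 M (L != M), so D-series; mu = 5 gives D_5.

5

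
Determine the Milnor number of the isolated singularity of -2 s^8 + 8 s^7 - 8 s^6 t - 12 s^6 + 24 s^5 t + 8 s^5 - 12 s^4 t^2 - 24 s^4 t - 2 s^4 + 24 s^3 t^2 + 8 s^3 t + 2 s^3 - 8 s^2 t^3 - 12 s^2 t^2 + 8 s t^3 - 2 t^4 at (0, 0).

6

The Hessian of f at 0 has rank 0. Corank 2; j^3 = 2*s^3 is a perfect cube, so E-series; the 4-jet and mu = 6 give E_6.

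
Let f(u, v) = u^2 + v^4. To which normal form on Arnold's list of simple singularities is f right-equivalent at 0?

The Hessian of f at 0 has rank 1. Corank 1: A-series; mu = 3 gives A_3.

A_3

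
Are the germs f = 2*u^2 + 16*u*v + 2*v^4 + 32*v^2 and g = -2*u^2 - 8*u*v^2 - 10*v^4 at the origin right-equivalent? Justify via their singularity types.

Yes.

The Hessian of f at 0 has rank 1. Corank 1: A-series; mu = 3 gives A_3. The Hessian of g at 0 has rank 1. Corank 1: A-series; mu = 3 gives A_3. Both have type A_3, hence right-equivalent.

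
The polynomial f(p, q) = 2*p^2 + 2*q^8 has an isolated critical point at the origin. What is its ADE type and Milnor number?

Type A_{7}, Milnor number mu = 7.

The Hessian of f at 0 has rank 1. Corank 1: A-series; mu = 7 gives A_7.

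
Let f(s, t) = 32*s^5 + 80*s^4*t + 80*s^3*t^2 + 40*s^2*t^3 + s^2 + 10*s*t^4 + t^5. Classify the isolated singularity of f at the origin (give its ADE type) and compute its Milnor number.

The Hessian of f at 0 has rank 1. Corank 1: A-series; mu = 4 gives A_4.

Type A_4, Milnor number mu = 4.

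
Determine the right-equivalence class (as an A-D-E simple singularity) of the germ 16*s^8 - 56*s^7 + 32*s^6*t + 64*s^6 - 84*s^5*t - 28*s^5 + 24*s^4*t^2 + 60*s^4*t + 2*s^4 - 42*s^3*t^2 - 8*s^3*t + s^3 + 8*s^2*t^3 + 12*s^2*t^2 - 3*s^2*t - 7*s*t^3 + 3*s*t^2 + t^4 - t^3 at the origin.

E_{7}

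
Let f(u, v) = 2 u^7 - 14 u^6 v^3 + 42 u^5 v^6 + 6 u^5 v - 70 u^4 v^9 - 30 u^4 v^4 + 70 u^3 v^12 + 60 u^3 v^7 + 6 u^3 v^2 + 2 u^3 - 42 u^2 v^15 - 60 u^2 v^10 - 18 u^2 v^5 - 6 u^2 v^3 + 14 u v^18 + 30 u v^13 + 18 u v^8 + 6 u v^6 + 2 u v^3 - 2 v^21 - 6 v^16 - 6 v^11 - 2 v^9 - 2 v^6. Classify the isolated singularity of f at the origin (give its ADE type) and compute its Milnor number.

Type E_7, Milnor number mu = 7.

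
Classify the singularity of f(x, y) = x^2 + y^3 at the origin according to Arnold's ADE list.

A_{2}

The Hessian of f at 0 has rank 1. Corank 1: A-series; mu = 2 gives A_2.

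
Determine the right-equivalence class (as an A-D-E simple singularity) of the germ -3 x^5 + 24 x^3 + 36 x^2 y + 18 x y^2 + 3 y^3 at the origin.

The Hessian of f at 0 has rank 0. Corank 2; j^3 = 3*(2*x + y)^3 is a perfect cube, so E-series; the 5-jet and mu = 8 give E_8.

E_{8}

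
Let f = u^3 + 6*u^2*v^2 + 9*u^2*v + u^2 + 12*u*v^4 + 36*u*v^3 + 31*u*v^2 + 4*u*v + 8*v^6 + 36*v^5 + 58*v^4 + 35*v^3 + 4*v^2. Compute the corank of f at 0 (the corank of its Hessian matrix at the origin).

1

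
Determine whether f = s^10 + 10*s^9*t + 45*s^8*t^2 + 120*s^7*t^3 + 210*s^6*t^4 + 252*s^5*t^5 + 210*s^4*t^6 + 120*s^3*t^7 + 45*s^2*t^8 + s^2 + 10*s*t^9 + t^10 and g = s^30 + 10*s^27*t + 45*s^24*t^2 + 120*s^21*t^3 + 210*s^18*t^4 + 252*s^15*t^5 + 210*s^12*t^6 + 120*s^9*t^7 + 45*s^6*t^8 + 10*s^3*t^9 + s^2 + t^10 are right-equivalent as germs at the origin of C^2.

Yes.

The Hessian of f at 0 has rank 1. Corank 1: A-series; mu = 9 gives A_9. The Hessian of g at 0 has rank 1. Corank 1: A-series; mu = 9 gives A_9. Both have type A_9, hence right-equivalent.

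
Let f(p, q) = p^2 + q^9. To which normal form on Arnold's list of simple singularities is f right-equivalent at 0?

A_8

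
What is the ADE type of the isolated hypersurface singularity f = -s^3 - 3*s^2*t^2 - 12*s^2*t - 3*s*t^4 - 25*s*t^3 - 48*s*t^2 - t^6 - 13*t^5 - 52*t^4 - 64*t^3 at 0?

The Hessian of f at 0 has rank 0. Corank 2; j^3 = -(s + 4*t)^3 is a perfect cube, so E-series; the 4-jet and mu = 7 give E_7.

E_7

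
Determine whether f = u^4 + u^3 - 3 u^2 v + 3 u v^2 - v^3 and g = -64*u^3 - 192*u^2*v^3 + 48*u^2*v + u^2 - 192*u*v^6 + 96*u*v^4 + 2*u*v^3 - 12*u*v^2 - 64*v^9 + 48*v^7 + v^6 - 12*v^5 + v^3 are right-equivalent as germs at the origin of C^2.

No.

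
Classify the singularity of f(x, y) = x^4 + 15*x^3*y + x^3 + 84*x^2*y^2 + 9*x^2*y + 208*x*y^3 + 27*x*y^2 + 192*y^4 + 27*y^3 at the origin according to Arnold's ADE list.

The Hessian of f at 0 is [[0, 0], [0, 0]] with rank 0, so corank 2. A Groebner basis of the Jacobian ideal J(f) in C{x,y} is {3*x^2 + 18*x*y + y^4 + y^3 + 27*y^2, x^3 + 63*x^2 + 378*x*y + 48*y^3 + 567*y^2, x^2*y - 13*x^2 - 78*x*y - 40*y^3/3 - 117*y^2, 2*x^2 + x*y^2 + 12*x*y + 11*y^3/3 + 18*y^2}; counting standard monomials gives mu = 7. Corank 2; j^3 = (x + 3*y)^3 is a perfect cube, so E-series; the 4-jet and mu = 7 give E_7.

E7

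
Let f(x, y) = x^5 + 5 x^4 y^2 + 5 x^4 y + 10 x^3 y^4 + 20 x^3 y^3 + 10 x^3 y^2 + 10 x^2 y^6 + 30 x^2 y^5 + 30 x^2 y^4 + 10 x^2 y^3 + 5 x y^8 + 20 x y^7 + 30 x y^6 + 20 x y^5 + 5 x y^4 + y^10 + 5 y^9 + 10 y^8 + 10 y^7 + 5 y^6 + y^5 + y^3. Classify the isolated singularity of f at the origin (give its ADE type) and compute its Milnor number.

Type E_{8}, Milnor number mu = 8.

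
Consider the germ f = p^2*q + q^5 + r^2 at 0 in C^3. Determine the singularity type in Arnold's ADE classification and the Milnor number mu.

Type D6, Milnor number mu = 6.

The Hessian of f at 0 has rank 1. Corank 2; j^3 = p^2*q has shape L^2 M (L != M), so D-series; mu = 6 gives D_6.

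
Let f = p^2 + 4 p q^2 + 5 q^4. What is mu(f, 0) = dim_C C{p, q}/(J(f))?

3

The Hessian of f at 0 is [[2, 0], [0, 0]] with rank 1, so corank 1. A Groebner basis of the Jacobian ideal J(f) in C{p,q} is {p^2, p*q, p/2 + q^2}; counting standard monomials gives mu = 3. Corank 1: A-series; mu = 3 gives A_3.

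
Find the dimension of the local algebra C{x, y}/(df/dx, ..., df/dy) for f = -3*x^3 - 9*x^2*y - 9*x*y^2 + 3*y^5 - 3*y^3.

8

The Hessian of f at 0 has rank 0. Corank 2; j^3 = -3*(x + y)^3 is a perfect cube, so E-series; the 5-jet and mu = 8 give E_8.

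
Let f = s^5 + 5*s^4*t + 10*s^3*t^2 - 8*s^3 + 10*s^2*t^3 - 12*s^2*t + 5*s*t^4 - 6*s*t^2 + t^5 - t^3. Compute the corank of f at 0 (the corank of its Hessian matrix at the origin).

Hessian at 0 has rank 0.

2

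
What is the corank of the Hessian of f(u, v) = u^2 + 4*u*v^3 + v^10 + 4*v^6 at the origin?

The Hessian at 0 is [[2, 0], [0, 0]] of rank 1; hence corank 1.

1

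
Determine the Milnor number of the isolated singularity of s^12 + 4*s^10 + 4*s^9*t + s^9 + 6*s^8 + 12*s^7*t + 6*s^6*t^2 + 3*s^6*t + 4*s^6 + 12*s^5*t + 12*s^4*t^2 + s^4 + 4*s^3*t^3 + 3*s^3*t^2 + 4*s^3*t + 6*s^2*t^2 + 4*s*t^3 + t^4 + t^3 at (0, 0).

6

The Hessian of f at 0 has rank 0. Corank 2; j^3 = t^3 is a perfect cube, so E-series; the 4-jet and mu = 6 give E_6.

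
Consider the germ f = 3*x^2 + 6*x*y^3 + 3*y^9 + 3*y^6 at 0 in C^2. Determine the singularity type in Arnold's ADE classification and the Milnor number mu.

Type A_{8}, Milnor number mu = 8.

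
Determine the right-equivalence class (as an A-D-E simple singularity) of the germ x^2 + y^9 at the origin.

A_8

The Hessian of f at 0 is [[2, 0], [0, 0]] with rank 1, so corank 1. A Groebner basis of the Jacobian ideal J(f) in C{x,y} is {y^8, x}; counting standard monomials gives mu = 8. Corank 1: A-series; mu = 8 gives A_8.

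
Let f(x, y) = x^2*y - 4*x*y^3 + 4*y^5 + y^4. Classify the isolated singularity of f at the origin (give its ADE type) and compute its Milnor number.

Type D_{5}, Milnor number mu = 5.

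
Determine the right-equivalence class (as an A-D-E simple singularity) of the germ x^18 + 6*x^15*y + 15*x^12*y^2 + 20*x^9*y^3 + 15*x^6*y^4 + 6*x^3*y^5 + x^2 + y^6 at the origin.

A_{5}

The Hessian of f at 0 is [[2, 0], [0, 0]] with rank 1, so corank 1. A Groebner basis of the Jacobian ideal J(f) in C{x,y} is {y^5, x}; counting standard monomials gives mu = 5. Corank 1: A-series; mu = 5 gives A_5.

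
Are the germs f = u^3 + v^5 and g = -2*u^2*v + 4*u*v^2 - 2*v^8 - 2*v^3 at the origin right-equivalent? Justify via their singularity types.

The Hessian of f at 0 has rank 0. Corank 2; j^3 = u^3 is a perfect cube, so E-series; the 5-jet and mu = 8 give E_8. The Hessian of g at 0 has rank 0. Corank 2; j^3 = -2*v*(u - v)^2 has shape L^2 M (L != M), so D-series; mu = 9 gives D_9. f is E_8 but g is D_9, hence not right-equivalent.

No.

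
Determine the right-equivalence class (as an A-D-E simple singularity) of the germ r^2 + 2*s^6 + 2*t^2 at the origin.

The Hessian of f at 0 has rank 2. Corank 1: A-series; mu = 5 gives A_5.

A5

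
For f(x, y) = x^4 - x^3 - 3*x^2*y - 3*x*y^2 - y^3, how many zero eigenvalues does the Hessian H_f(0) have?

The Hessian at 0 is [[0, 0], [0, 0]] of rank 0; hence corank 2.

2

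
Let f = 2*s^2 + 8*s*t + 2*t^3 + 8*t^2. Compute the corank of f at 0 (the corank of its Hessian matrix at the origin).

1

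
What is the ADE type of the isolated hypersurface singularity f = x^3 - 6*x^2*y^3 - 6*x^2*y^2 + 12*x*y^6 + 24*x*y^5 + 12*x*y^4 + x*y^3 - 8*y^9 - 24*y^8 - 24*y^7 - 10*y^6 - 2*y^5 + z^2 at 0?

The Hessian of f at 0 is [[0, 0, 0], [0, 0, 0], [0, 0, 2]] with rank 1, so corank 2. A Groebner basis of the Jacobian ideal J(f) in C{x,y,z} is {-x^2/4 + y^4 - y^3/12, x^3, x^2*y + x^2/12 + y^3/36, -x^2/2 + x*y^2 - y^3/6, z}; counting standard monomials gives mu = 7. Corank 2; j^3 = x^3 is a perfect cube, so E-series; the 4-jet and mu = 7 give E_7.

E_{7}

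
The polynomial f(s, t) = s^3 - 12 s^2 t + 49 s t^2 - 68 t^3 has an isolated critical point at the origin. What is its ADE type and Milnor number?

Type D_{4}, Milnor number mu = 4.

The Hessian of f at 0 has rank 0. Corank 2; j^3 = (s - 4*t)*(s^2 - 8*s*t + 17*t^2) splits into three distinct lines over C (the quadratic factor has nonzero discriminant), so D_4.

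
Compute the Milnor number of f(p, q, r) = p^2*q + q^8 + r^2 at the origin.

9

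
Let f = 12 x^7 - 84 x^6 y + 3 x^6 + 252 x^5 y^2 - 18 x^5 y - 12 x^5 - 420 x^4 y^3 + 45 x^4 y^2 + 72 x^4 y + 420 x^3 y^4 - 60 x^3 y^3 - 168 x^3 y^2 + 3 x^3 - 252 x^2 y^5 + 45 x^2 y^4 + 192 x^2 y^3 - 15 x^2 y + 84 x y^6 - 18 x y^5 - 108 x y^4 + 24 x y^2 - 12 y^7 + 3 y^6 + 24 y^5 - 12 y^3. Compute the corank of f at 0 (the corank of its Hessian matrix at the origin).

The Hessian at 0 is [[0, 0], [0, 0]] of rank 0; hence corank 2.

2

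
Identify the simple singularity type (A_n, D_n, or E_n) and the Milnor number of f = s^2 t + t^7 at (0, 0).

Type D8, Milnor number mu = 8.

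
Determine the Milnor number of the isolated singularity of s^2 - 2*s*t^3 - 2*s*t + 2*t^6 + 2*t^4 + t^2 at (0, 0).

The Hessian of f at 0 is [[2, -2], [-2, 2]] with rank 1, so corank 1. A Groebner basis of the Jacobian ideal J(f) in C{s,t} is {s*t^2 - s + t, -s + t^3 + t, s^2 - 2*s*t + t^2}; counting standard monomials gives mu = 5. Corank 1: A-series; mu = 5 gives A_5.

5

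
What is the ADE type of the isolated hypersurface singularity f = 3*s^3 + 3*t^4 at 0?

E_6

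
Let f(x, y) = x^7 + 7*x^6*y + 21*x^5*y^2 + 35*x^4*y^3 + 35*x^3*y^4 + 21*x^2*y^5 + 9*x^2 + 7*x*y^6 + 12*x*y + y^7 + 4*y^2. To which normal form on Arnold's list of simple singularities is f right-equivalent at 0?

The Hessian of f at 0 has rank 1. Corank 1: A-series; mu = 6 gives A_6.

A_6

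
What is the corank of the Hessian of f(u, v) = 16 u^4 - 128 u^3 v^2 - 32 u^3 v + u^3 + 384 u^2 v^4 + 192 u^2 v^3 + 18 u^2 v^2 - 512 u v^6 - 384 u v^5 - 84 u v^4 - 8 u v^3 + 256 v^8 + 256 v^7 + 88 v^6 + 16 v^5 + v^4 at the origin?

2

The Hessian at 0 is [[0, 0], [0, 0]] of rank 0; hence corank 2.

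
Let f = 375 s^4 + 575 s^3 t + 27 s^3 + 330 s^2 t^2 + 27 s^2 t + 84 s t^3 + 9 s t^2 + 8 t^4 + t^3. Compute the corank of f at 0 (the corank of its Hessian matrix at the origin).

The Hessian at 0 is [[0, 0], [0, 0]] of rank 0; hence corank 2.

2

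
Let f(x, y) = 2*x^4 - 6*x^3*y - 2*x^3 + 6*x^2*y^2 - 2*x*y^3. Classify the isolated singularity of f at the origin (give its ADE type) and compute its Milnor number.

Type E7, Milnor number mu = 7.

The Hessian of f at 0 has rank 0. Corank 2; j^3 = -2*x^3 is a perfect cube, so E-series; the 4-jet and mu = 7 give E_7.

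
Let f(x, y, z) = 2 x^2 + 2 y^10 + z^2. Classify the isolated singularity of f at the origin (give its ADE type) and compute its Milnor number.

Type A_{9}, Milnor number mu = 9.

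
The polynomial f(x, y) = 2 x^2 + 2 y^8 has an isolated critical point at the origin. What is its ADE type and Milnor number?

The Hessian of f at 0 has rank 1. Corank 1: A-series; mu = 7 gives A_7.

Type A_{7}, Milnor number mu = 7.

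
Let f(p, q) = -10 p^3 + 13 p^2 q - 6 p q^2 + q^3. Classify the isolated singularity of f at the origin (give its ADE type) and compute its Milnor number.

Type D_4, Milnor number mu = 4.

The Hessian of f at 0 has rank 0. Corank 2; j^3 = -(2*p - q)*(5*p^2 - 4*p*q + q^2) splits into three distinct lines over C (the quadratic factor has nonzero discriminant), so D_4.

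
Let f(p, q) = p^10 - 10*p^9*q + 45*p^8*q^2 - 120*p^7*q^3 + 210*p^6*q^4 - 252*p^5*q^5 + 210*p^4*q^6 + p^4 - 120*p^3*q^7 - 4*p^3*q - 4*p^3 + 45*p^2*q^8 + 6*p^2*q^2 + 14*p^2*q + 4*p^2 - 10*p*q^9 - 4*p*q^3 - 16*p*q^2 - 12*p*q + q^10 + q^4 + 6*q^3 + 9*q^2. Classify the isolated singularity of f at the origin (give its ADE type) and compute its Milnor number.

The Hessian of f at 0 has rank 1. Corank 1: A-series; mu = 9 gives A_9.

Type A_9, Milnor number mu = 9.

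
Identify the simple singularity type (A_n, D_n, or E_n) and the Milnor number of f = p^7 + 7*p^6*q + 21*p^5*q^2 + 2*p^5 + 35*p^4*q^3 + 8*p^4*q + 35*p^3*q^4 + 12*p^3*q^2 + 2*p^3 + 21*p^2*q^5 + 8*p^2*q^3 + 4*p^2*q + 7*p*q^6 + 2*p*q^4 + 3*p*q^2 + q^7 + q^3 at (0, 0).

Type D4, Milnor number mu = 4.

The Hessian of f at 0 has rank 0. Corank 2; j^3 = (p + q)*(2*p^2 + 2*p*q + q^2) splits into three distinct lines over C (the quadratic factor has nonzero discriminant), so D_4.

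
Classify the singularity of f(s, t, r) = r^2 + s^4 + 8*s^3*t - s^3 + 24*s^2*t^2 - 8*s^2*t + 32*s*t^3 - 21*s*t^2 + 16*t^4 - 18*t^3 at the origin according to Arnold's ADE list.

The Hessian of f at 0 has rank 1. Corank 2; j^3 = -(s + 2*t)*(s + 3*t)^2 has shape L^2 M (L != M), so D-series; mu = 5 gives D_5.

D_{5}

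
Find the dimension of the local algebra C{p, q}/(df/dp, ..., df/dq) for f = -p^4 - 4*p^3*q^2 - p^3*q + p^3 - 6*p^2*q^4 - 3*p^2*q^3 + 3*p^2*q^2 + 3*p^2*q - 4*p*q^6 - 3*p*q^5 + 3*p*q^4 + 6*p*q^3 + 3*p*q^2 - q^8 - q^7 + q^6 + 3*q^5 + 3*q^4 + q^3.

7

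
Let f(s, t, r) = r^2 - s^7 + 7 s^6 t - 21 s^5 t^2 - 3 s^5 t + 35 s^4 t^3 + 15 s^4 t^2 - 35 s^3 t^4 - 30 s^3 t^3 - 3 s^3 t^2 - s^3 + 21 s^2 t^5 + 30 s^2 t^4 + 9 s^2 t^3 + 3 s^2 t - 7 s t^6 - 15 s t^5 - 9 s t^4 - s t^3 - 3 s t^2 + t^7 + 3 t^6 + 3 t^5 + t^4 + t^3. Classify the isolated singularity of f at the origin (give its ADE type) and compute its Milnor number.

Type E7, Milnor number mu = 7.

The Hessian of f at 0 has rank 1. Corank 2; j^3 = -(s - t)^3 is a perfect cube, so E-series; the 4-jet and mu = 7 give E_7.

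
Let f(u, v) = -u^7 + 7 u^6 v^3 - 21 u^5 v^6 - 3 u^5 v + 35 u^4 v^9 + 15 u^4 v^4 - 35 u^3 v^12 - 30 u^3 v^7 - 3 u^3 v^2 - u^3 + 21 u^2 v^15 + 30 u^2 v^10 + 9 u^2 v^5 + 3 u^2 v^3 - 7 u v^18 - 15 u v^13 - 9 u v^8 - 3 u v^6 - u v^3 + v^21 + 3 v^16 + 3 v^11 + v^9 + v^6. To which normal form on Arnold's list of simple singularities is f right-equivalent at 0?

The Hessian of f at 0 has rank 0. Corank 2; j^3 = -u^3 is a perfect cube, so E-series; the 4-jet and mu = 7 give E_7.

E_7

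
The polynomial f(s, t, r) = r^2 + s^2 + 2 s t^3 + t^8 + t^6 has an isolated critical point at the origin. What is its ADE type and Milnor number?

The Hessian of f at 0 is [[2, 0, 0], [0, 0, 0], [0, 0, 2]] with rank 2, so corank 1. A Groebner basis of the Jacobian ideal J(f) in C{s,t,r} is {s^3, s^2*t, s + t^3, r}; counting standard monomials gives mu = 7. Corank 1: A-series; mu = 7 gives A_7.

Type A7, Milnor number mu = 7.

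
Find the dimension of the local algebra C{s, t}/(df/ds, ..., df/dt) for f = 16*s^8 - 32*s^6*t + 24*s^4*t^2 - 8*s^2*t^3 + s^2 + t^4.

The Hessian of f at 0 has rank 1. Corank 1: A-series; mu = 3 gives A_3.

3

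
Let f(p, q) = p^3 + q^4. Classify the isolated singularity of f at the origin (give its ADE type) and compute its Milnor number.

The Hessian of f at 0 has rank 0. Corank 2; j^3 = p^3 is a perfect cube, so E-series; the 4-jet and mu = 6 give E_6.

Type E_{6}, Milnor number mu = 6.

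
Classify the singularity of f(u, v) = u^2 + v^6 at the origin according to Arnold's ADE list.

A_5

The Hessian of f at 0 is [[2, 0], [0, 0]] with rank 1, so corank 1. A Groebner basis of the Jacobian ideal J(f) in C{u,v} is {v^5, u}; counting standard monomials gives mu = 5. Corank 1: A-series; mu = 5 gives A_5.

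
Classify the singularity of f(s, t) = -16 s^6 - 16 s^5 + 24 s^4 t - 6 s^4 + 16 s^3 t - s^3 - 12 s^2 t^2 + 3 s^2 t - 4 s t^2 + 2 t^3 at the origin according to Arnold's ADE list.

D_4

The Hessian of f at 0 has rank 0. Corank 2; j^3 = -(s - t)*(s^2 - 2*s*t + 2*t^2) splits into three distinct lines over C (the quadratic factor has nonzero discriminant), so D_4.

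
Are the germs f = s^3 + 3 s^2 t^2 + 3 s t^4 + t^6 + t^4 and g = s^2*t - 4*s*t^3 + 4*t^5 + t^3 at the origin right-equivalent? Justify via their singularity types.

No.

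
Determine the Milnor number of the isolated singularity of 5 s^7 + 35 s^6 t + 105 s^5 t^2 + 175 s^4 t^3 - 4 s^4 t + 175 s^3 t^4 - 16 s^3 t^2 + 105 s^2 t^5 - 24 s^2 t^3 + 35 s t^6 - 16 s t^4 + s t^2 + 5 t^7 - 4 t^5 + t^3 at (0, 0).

The Hessian of f at 0 is [[0, 0], [0, 0]] with rank 0, so corank 2. A Groebner basis of the Jacobian ideal J(f) in C{s,t} is {s^4 - s*t/2 - 19*t^2/6, s^3*t + 2*t^2/3, s*t^2, t^3}; counting standard monomials gives mu = 8. Corank 2; j^3 = t^2*(s + t) has shape L^2 M (L != M), so D-series; mu = 8 gives D_8.

8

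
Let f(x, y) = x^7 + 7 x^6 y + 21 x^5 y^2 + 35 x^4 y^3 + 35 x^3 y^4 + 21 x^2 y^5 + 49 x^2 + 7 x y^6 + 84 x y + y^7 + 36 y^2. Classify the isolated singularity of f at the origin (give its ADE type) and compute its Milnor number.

Type A_6, Milnor number mu = 6.

The Hessian of f at 0 has rank 1. Corank 1: A-series; mu = 6 gives A_6.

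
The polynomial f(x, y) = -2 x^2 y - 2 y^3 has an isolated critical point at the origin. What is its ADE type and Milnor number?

Type D_4, Milnor number mu = 4.

The Hessian of f at 0 is [[0, 0], [0, 0]] with rank 0, so corank 2. A Groebner basis of the Jacobian ideal J(f) in C{x,y} is {y^3, x^2 + 3*y^2, x*y}; counting standard monomials gives mu = 4. Corank 2; j^3 = -2*y*(x^2 + y^2) splits into three distinct lines over C (the quadratic factor has nonzero discriminant), so D_4.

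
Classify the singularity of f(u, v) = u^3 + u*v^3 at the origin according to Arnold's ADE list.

E_7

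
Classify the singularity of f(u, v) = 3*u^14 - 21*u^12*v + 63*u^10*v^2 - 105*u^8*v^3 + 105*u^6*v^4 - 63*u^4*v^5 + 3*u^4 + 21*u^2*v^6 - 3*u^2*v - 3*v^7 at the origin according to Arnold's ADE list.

The Hessian of f at 0 is [[0, 0], [0, 0]] with rank 0, so corank 2. A Groebner basis of the Jacobian ideal J(f) in C{u,v} is {u^2/7 + v^6, u^3, u*v}; counting standard monomials gives mu = 8. Corank 2; j^3 = -3*u^2*v has shape L^2 M (L != M), so D-series; mu = 8 gives D_8.

D_8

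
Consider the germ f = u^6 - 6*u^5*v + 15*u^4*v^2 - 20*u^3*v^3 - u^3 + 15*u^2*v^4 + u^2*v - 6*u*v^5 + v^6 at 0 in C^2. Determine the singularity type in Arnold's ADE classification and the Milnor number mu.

The Hessian of f at 0 has rank 0. Corank 2; j^3 = -u^2*(u - v) has shape L^2 M (L != M), so D-series; mu = 7 gives D_7.

Type D_{7}, Milnor number mu = 7.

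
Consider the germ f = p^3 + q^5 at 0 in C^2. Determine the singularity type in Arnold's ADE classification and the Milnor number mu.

The Hessian of f at 0 is [[0, 0], [0, 0]] with rank 0, so corank 2. A Groebner basis of the Jacobian ideal J(f) in C{p,q} is {q^4, p^2}; counting standard monomials gives mu = 8. Corank 2; j^3 = p^3 is a perfect cube, so E-series; the 5-jet and mu = 8 give E_8.

Type E_8, Milnor number mu = 8.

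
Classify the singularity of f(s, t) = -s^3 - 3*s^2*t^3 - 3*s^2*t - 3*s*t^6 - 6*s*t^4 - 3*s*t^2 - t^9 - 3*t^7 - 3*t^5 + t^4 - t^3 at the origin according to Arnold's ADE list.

E6

The Hessian of f at 0 has rank 0. Corank 2; j^3 = -(s + t)^3 is a perfect cube, so E-series; the 4-jet and mu = 6 give E_6.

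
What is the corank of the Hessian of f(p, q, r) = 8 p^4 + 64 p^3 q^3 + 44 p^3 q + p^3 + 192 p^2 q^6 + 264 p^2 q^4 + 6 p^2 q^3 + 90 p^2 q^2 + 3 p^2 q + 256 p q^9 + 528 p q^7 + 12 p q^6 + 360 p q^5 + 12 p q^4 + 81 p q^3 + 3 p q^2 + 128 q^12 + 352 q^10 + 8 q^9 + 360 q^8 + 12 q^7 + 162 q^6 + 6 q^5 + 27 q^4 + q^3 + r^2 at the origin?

2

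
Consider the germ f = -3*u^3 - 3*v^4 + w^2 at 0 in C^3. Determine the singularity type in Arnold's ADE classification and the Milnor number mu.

The Hessian of f at 0 is [[0, 0, 0], [0, 0, 0], [0, 0, 2]] with rank 1, so corank 2. A Groebner basis of the Jacobian ideal J(f) in C{u,v,w} is {v^3, u^2, w}; counting standard monomials gives mu = 6. Corank 2; j^3 = -3*u^3 is a perfect cube, so E-series; the 4-jet and mu = 6 give E_6.

Type E_{6}, Milnor number mu = 6.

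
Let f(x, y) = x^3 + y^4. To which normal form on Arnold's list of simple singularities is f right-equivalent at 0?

The Hessian of f at 0 has rank 0. Corank 2; j^3 = x^3 is a perfect cube, so E-series; the 4-jet and mu = 6 give E_6.

E_{6}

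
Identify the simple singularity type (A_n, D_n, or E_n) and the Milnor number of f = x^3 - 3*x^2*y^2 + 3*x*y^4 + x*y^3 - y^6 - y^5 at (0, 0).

Type E_{7}, Milnor number mu = 7.

The Hessian of f at 0 has rank 0. Corank 2; j^3 = x^3 is a perfect cube, so E-series; the 4-jet and mu = 7 give E_7.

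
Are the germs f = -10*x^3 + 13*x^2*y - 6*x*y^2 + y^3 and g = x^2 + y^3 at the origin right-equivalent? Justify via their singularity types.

The Hessian of f at 0 has rank 0. Corank 2; j^3 = -(2*x - y)*(5*x^2 - 4*x*y + y^2) splits into three distinct lines over C (the quadratic factor has nonzero discriminant), so D_4. The Hessian of g at 0 has rank 1. Corank 1: A-series; mu = 2 gives A_2. f is D_4 but g is A_2, hence not right-equivalent.

No.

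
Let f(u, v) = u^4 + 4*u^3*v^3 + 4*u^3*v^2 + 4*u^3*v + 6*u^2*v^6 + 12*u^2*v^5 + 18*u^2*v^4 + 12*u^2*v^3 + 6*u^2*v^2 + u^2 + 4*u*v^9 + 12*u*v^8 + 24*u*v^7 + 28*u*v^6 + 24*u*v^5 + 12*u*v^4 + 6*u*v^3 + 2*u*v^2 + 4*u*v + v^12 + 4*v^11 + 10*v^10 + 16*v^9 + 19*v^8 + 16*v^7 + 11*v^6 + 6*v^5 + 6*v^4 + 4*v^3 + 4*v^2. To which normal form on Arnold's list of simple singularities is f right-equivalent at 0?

The Hessian of f at 0 has rank 1. Corank 1: A-series; mu = 3 gives A_3.

A_3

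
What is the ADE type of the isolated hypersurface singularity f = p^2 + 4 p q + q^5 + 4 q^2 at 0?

The Hessian of f at 0 has rank 1. Corank 1: A-series; mu = 4 gives A_4.

A_4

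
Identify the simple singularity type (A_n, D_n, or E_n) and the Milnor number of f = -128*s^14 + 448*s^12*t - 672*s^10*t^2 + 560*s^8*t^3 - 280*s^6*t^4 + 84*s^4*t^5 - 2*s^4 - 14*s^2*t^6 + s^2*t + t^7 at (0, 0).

Type D8, Milnor number mu = 8.

The Hessian of f at 0 has rank 0. Corank 2; j^3 = s^2*t has shape L^2 M (L != M), so D-series; mu = 8 gives D_8.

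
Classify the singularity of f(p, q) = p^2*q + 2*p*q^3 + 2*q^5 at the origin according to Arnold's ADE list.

The Hessian of f at 0 has rank 0. Corank 2; j^3 = p^2*q has shape L^2 M (L != M), so D-series; mu = 6 gives D_6.

D_6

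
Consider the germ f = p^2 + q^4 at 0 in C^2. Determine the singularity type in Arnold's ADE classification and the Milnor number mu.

Type A_3, Milnor number mu = 3.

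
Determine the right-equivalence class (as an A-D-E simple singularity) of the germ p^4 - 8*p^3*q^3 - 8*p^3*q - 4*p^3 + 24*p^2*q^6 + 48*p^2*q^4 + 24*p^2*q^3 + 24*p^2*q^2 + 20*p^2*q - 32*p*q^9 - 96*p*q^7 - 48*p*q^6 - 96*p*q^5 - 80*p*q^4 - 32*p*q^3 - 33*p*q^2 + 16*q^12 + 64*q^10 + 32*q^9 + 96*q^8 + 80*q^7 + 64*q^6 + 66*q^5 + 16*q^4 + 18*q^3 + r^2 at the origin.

The Hessian of f at 0 has rank 1. Corank 2; j^3 = -(p - 2*q)*(2*p - 3*q)^2 has shape L^2 M (L != M), so D-series; mu = 5 gives D_5.

D_{5}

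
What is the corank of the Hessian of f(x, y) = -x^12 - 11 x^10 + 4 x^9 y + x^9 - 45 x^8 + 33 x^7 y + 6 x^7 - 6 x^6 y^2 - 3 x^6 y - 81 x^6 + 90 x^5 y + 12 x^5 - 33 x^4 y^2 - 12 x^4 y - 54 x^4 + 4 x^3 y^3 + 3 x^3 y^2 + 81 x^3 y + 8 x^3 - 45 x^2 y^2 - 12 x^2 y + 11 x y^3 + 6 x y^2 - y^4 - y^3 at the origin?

The Hessian at 0 is [[0, 0], [0, 0]] of rank 0; hence corank 2.

2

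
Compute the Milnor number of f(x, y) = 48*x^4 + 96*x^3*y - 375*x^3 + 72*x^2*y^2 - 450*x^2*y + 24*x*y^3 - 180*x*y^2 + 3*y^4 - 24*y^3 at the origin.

The Hessian of f at 0 is [[0, 0], [0, 0]] with rank 0, so corank 2. A Groebner basis of the Jacobian ideal J(f) in C{x,y} is {y^4, x*y^2 + 13*y^3/30, x^2 + 4*x*y/5 + 4*y^2/25}; counting standard monomials gives mu = 6. Corank 2; j^3 = -3*(5*x + 2*y)^3 is a perfect cube, so E-series; the 4-jet and mu = 6 give E_6.

6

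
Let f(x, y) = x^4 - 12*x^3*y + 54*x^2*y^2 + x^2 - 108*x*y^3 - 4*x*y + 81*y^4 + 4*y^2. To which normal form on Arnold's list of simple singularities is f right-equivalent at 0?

A3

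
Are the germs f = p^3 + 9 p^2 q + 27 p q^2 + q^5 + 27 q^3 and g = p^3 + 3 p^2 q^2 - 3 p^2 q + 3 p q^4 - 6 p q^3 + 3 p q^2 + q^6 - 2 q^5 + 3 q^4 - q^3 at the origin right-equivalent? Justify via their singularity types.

The Hessian of f at 0 has rank 0. Corank 2; j^3 = (p + 3*q)^3 is a perfect cube, so E-series; the 5-jet and mu = 8 give E_8. The Hessian of g at 0 has rank 0. Corank 2; j^3 = (p - q)^3 is a perfect cube, so E-series; the 5-jet and mu = 8 give E_8. Both have type E_8, hence right-equivalent.

Yes.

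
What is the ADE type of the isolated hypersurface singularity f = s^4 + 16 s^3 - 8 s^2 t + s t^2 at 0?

The Hessian of f at 0 is [[0, 0], [0, 0]] with rank 0, so corank 2. A Groebner basis of the Jacobian ideal J(f) in C{s,t} is {s*t^2 - 16*s*t + 4*t^2, -64*s*t + t^3 + 16*t^2, s^2 - s*t/4}; counting standard monomials gives mu = 5. Corank 2; j^3 = s*(4*s - t)^2 has shape L^2 M (L != M), so D-series; mu = 5 gives D_5.

D_{5}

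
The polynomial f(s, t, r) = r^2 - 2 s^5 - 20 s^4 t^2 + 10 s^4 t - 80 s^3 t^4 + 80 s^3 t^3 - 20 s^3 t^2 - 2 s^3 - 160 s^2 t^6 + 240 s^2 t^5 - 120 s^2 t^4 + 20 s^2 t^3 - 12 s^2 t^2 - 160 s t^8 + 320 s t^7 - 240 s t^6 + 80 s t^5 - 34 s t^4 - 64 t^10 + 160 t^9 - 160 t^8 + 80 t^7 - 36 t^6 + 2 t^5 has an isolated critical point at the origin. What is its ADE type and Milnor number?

The Hessian of f at 0 is [[0, 0, 0], [0, 0, 0], [0, 0, 2]] with rank 1, so corank 2. A Groebner basis of the Jacobian ideal J(f) in C{s,t,r} is {s^2/16 + s*t^3 + s*t^2/4, s^2/4 + s*t^2 + t^4, s^3, s^2*t - s^2/4 - s*t^2, r}; counting standard monomials gives mu = 8. Corank 2; j^3 = -2*s^3 is a perfect cube, so E-series; the 5-jet and mu = 8 give E_8.

Type E_{8}, Milnor number mu = 8.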